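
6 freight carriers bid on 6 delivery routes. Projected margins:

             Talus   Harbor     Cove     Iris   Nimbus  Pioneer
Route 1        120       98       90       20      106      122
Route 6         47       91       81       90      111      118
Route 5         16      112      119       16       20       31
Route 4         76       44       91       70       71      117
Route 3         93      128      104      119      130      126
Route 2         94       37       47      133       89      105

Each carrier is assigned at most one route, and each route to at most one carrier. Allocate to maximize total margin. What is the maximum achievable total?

Maximum total: $728k

Optimal: Talus→Route 1 ($120k), Harbor→Route 3 ($128k), Cove→Route 5 ($119k), Iris→Route 2 ($133k), Nimbus→Route 6 ($111k), Pioneer→Route 4 ($117k) — total 120+128+119+133+111+117 = $728k.
Column-greedy (each route in turn goes to its best remaining carrier) gives $689k, worse by 39.
Next-best assignment: Talus→Route 1, Harbor→Route 6, Cove→Route 5, Iris→Route 2, Nimbus→Route 3, Pioneer→Route 4 = $710k.
Every other assignment is strictly worse.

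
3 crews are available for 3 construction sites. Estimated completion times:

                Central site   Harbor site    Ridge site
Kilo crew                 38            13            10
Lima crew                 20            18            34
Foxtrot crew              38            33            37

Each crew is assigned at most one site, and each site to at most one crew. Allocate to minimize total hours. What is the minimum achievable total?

Optimal: Kilo crew→Ridge site (10 hours), Lima crew→Central site (20 hours), Foxtrot crew→Harbor site (33 hours) — total 10+20+33 = 63 hours.
Column-greedy (each site in turn goes to its cheapest remaining crew) gives 70 hours, worse by 7.
Next-best assignment: Kilo crew→Ridge site, Lima crew→Harbor site, Foxtrot crew→Central site = 66 hours.
No other one-to-one assignment undercuts 63 hours.

Min total: 63 hours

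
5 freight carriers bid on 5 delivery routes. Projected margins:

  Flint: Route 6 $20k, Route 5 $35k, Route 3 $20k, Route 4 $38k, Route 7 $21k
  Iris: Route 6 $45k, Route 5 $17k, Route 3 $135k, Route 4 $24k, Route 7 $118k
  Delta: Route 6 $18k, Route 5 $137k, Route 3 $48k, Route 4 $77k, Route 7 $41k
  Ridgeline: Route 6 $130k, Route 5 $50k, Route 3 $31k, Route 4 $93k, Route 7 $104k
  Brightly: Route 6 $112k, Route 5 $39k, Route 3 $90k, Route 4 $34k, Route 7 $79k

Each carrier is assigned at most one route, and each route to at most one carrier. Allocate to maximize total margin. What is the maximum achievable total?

Maximum total: $526k

Optimal: Flint→Route 4 ($38k), Iris→Route 3 ($135k), Delta→Route 5 ($137k), Ridgeline→Route 7 ($104k), Brightly→Route 6 ($112k) — total 38+135+137+104+112 = $526k.
Max-entry greedy (repeatedly take the single best remaining cell) gives $519k, worse by 7.
No other one-to-one assignment exceeds $526k.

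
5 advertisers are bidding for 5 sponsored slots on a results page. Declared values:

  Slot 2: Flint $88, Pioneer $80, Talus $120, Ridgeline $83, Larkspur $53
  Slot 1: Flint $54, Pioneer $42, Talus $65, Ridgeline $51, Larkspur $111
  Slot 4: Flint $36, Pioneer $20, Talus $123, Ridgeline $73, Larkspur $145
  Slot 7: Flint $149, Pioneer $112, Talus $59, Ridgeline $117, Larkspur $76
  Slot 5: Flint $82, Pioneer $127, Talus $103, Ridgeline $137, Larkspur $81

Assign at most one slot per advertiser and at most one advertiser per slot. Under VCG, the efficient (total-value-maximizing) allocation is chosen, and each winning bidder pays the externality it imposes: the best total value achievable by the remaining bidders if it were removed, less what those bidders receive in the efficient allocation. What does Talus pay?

Talus pays $34.

Efficient allocation: Flint→Slot 7 ($149), Pioneer→Slot 2 ($80), Talus→Slot 4 ($123), Ridgeline→Slot 5 ($137), Larkspur→Slot 1 ($111); total welfare W = $600.
Talus receives Slot 4 at value $123, so the others get W − 123 = $477.
Without Talus: best allocation of the remaining 4 bidders over all 5 slots is Flint→Slot 7 ($149), Pioneer→Slot 2 ($80), Ridgeline→Slot 5 ($137), Larkspur→Slot 4 ($145), total $511.
VCG payment = (others' best without Talus) − (others' welfare with Talus) = 511 − 477 = $34.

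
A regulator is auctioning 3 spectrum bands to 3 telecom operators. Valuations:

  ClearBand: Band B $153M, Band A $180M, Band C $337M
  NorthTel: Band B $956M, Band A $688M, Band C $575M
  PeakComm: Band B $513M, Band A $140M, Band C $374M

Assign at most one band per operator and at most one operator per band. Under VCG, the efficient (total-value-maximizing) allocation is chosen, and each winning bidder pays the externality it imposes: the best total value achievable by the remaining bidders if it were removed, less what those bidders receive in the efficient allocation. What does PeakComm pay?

PeakComm pays $268M.

Efficient allocation: ClearBand→Band C ($337M), NorthTel→Band A ($688M), PeakComm→Band B ($513M); total welfare W = $1538M.
PeakComm receives Band B at value $513M, so the others get W − 513 = $1025M.
Without PeakComm: best allocation of the remaining 2 bidders over all 3 bands is ClearBand→Band C ($337M), NorthTel→Band B ($956M), total $1293M.
VCG payment = (others' best without PeakComm) − (others' welfare with PeakComm) = 1293 − 1025 = $268M.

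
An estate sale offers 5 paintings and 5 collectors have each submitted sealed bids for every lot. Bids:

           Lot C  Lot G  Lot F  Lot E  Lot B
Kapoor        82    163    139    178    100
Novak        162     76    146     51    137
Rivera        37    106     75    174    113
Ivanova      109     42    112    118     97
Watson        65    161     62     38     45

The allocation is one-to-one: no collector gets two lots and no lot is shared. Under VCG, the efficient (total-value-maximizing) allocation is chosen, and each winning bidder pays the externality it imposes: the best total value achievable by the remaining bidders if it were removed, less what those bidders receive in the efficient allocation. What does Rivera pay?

Rivera pays $54.

Efficient allocation: Kapoor→Lot F ($139), Novak→Lot C ($162), Rivera→Lot E ($174), Ivanova→Lot B ($97), Watson→Lot G ($161); total welfare W = $733.
Rivera receives Lot E at value $174, so the others get W − 174 = $559.
Without Rivera: best allocation of the remaining 4 bidders over all 5 lots is Kapoor→Lot E ($178), Novak→Lot C ($162), Ivanova→Lot F ($112), Watson→Lot G ($161), total $613.
VCG payment = (others' best without Rivera) − (others' welfare with Rivera) = 613 − 559 = $54.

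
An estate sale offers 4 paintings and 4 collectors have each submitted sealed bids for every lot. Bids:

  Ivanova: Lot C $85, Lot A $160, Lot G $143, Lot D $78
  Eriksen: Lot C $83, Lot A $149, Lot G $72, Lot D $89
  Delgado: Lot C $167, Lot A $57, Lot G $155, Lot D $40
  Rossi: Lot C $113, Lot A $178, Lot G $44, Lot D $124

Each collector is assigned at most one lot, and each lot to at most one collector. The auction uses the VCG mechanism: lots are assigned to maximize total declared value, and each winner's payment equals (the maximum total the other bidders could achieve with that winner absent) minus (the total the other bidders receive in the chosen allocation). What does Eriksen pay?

Eriksen pays $54.

Efficient allocation: Ivanova→Lot G ($143), Eriksen→Lot A ($149), Delgado→Lot C ($167), Rossi→Lot D ($124); total welfare W = $583.
Eriksen receives Lot A at value $149, so the others get W − 149 = $434.
Without Eriksen: best allocation of the remaining 3 bidders over all 4 lots is Ivanova→Lot G ($143), Delgado→Lot C ($167), Rossi→Lot A ($178), total $488.
VCG payment = (others' best without Eriksen) − (others' welfare with Eriksen) = 488 − 434 = $54.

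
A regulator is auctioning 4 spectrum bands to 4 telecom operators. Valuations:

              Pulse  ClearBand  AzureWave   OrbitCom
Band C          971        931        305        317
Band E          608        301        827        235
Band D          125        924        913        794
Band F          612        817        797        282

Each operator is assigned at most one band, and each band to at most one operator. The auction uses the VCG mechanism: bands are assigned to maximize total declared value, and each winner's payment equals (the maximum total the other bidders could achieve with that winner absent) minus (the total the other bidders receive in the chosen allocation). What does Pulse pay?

Pulse pays $114M.

Efficient allocation: Pulse→Band C ($971M), ClearBand→Band F ($817M), AzureWave→Band E ($827M), OrbitCom→Band D ($794M); total welfare W = $3409M.
Pulse receives Band C at value $971M, so the others get W − 971 = $2438M.
Without Pulse: best allocation of the remaining 3 bidders over all 4 bands is ClearBand→Band C ($931M), AzureWave→Band E ($827M), OrbitCom→Band D ($794M), total $2552M.
VCG payment = (others' best without Pulse) − (others' welfare with Pulse) = 2552 − 2438 = $114M.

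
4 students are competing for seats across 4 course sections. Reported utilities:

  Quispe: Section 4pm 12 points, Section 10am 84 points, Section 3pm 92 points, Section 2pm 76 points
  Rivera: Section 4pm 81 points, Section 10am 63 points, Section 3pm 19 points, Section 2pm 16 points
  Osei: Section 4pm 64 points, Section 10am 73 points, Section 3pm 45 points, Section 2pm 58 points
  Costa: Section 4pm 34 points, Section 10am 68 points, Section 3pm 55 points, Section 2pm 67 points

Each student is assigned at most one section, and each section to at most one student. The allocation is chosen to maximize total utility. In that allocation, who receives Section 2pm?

Optimal: Quispe→Section 3pm (92 points), Rivera→Section 4pm (81 points), Osei→Section 10am (73 points), Costa→Section 2pm (67 points) — total 92+81+73+67 = 313 points.
Column-greedy (each section in turn goes to its best remaining student) gives 278 points, worse by 35.
Swapping Quispe↔Costa (Quispe→Section 2pm 76 points, Costa→Section 3pm 55 points) loses 28.
Costa's own top section is Section 10am (68 points), but forcing Costa→Section 10am and reassigning the rest optimally gives only 299 points — worse by 14.

Costa receives Section 2pm.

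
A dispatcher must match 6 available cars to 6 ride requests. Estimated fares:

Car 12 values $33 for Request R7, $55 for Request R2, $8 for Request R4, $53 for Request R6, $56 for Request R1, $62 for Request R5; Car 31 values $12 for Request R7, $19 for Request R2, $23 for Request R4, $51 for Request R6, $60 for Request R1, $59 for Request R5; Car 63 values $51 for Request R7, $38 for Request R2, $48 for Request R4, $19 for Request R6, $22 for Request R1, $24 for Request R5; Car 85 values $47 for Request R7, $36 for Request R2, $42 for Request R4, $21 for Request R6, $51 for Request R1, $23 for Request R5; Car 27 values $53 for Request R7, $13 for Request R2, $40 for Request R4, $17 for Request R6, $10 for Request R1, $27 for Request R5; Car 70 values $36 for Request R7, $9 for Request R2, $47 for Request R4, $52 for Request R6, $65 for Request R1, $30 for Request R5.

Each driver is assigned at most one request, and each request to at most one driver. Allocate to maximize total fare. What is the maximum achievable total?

Maximum total: $318

Optimal: Car 12→Request R2 ($55), Car 31→Request R5 ($59), Car 63→Request R4 ($48), Car 85→Request R1 ($51), Car 27→Request R7 ($53), Car 70→Request R6 ($52) — total 55+59+48+51+53+52 = $318.
Column-greedy (each request in turn goes to its best remaining driver) gives $291, worse by 27.
Next-best assignment: Car 12→Request R5, Car 31→Request R6, Car 63→Request R4, Car 85→Request R2, Car 27→Request R7, Car 70→Request R1 = $315.
Checked against all permutations: $318 is optimal.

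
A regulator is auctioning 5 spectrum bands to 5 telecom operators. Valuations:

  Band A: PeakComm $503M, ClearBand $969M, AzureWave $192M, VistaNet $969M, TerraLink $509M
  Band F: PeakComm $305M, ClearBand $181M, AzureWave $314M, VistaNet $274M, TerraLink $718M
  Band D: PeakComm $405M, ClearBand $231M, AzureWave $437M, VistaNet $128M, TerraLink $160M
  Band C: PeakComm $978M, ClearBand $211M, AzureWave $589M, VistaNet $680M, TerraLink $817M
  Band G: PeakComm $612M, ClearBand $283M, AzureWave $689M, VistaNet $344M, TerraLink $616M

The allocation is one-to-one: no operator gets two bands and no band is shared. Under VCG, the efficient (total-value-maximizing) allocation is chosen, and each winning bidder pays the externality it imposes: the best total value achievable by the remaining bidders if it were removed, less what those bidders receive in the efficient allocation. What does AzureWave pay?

AzureWave pays $113M.

Efficient allocation: PeakComm→Band C ($978M), ClearBand→Band D ($231M), AzureWave→Band G ($689M), VistaNet→Band A ($969M), TerraLink→Band F ($718M); total welfare W = $3585M.
AzureWave receives Band G at value $689M, so the others get W − 689 = $2896M.
Without AzureWave: best allocation of the remaining 4 bidders over all 5 bands is PeakComm→Band C ($978M), ClearBand→Band A ($969M), VistaNet→Band G ($344M), TerraLink→Band F ($718M), total $3009M.
VCG payment = (others' best without AzureWave) − (others' welfare with AzureWave) = 3009 − 2896 = $113M.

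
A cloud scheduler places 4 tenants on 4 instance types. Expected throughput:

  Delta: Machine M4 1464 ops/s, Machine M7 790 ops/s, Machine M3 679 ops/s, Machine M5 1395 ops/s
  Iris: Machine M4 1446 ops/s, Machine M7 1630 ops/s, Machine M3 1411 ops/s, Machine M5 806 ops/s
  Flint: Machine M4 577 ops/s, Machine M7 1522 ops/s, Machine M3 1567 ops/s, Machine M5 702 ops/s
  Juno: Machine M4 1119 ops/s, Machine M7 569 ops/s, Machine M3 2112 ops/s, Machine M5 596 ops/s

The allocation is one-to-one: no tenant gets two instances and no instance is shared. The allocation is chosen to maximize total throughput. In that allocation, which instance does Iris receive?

Iris receives Machine M4.

Optimal: Delta→Machine M5 (1395 ops/s), Iris→Machine M4 (1446 ops/s), Flint→Machine M7 (1522 ops/s), Juno→Machine M3 (2112 ops/s) — total 1395+1446+1522+2112 = 6475 ops/s.
Column-greedy (each instance in turn goes to its best remaining tenant) gives 5908 ops/s, worse by 567.
Next-best assignment: Delta→Machine M4, Iris→Machine M7, Flint→Machine M5, Juno→Machine M3 = 5908 ops/s.
Every other assignment is strictly worse.
Iris's own top instance is Machine M7 (1630 ops/s), but forcing Iris→Machine M7 and reassigning the rest optimally gives only 5908 ops/s — worse by 567.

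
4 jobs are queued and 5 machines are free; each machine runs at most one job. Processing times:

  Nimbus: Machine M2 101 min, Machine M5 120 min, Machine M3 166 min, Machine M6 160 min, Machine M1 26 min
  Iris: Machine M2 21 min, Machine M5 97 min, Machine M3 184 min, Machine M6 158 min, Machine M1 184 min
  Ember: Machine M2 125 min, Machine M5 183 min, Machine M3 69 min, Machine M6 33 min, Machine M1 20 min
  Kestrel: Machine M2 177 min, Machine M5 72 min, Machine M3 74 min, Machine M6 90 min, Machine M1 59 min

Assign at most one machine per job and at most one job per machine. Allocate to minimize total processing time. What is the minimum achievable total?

This is the linear assignment problem.
Optimal: Nimbus→Machine M1 (26 min), Iris→Machine M2 (21 min), Ember→Machine M6 (33 min), Kestrel→Machine M5 (72 min) — total 26+21+33+72 = 152 min.
Min-entry greedy (repeatedly take the single cheapest remaining cell) gives 273 min, worse by 121.
Next-best assignment: Nimbus→Machine M1, Iris→Machine M2, Ember→Machine M6, Kestrel→Machine M3 = 154 min.
No other one-to-one assignment undercuts 152 min.

Min total: 152 min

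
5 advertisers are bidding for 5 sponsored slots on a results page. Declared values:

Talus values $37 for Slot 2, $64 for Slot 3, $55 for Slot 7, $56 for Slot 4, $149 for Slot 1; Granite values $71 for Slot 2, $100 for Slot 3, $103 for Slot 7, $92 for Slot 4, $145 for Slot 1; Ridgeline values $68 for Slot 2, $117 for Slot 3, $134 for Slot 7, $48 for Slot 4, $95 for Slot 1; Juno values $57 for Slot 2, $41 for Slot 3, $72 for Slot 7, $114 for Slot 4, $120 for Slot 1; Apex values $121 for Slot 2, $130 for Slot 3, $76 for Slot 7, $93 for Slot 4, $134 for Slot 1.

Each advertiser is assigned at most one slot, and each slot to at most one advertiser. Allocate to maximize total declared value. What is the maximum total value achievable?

Optimal: Talus→Slot 1 ($149), Granite→Slot 3 ($100), Ridgeline→Slot 7 ($134), Juno→Slot 4 ($114), Apex→Slot 2 ($121) — total 149+100+134+114+121 = $618.
Column-greedy (each slot in turn goes to its best remaining advertiser) gives $604, worse by 14.
Swapping Apex↔Ridgeline (Apex→Slot 7 $76, Ridgeline→Slot 2 $68) loses 111.
Checked against all permutations: $618 is optimal.

Max total: $618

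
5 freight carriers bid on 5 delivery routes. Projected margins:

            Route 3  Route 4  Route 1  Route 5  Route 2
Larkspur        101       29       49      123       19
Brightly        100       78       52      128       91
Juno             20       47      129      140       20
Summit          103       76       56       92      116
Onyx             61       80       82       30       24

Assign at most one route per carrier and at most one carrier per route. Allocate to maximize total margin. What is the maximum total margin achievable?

Max total: $554k

This is a one-to-one assignment (maximum-weight bipartite matching).
Optimal: Larkspur→Route 3 ($101k), Brightly→Route 5 ($128k), Juno→Route 1 ($129k), Summit→Route 2 ($116k), Onyx→Route 4 ($80k) — total 101+128+129+116+80 = $554k.
Column-greedy (each route in turn goes to its best remaining carrier) gives $459k, worse by 95.
Next-best assignment: Larkspur→Route 5, Brightly→Route 3, Juno→Route 1, Summit→Route 2, Onyx→Route 4 = $548k.
Swapping Juno↔Brightly (Juno→Route 5 $140k, Brightly→Route 1 $52k) loses 65.
Checked against all permutations: $554k is optimal.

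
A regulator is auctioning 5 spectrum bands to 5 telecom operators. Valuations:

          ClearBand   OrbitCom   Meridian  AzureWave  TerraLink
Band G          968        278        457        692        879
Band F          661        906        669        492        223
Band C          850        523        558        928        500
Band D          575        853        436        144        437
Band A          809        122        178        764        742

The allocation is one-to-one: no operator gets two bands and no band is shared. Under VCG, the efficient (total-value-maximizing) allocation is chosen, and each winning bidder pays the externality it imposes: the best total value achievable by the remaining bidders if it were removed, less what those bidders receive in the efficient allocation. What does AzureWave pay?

Efficient allocation: ClearBand→Band G ($968M), OrbitCom→Band D ($853M), Meridian→Band F ($669M), AzureWave→Band C ($928M), TerraLink→Band A ($742M); total welfare W = $4160M.
AzureWave receives Band C at value $928M, so the others get W − 928 = $3232M.
Without AzureWave: best allocation of the remaining 4 bidders over all 5 bands is ClearBand→Band C ($850M), OrbitCom→Band D ($853M), Meridian→Band F ($669M), TerraLink→Band G ($879M), total $3251M.
VCG payment = (others' best without AzureWave) − (others' welfare with AzureWave) = 3251 − 3232 = $19M.

AzureWave pays $19M.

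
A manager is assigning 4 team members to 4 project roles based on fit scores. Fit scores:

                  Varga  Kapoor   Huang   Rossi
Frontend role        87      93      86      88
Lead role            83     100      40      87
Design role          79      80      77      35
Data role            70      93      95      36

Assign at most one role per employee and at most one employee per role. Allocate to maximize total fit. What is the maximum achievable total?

This is a one-to-one assignment (maximum-weight bipartite matching).
Optimal: Varga→Design role (79 pts), Kapoor→Lead role (100 pts), Huang→Data role (95 pts), Rossi→Frontend role (88 pts) — total 79+100+95+88 = 362 pts.
Row-greedy (each employee in turn takes its best remaining role) gives 317 pts, worse by 45.

Max total: 362 pts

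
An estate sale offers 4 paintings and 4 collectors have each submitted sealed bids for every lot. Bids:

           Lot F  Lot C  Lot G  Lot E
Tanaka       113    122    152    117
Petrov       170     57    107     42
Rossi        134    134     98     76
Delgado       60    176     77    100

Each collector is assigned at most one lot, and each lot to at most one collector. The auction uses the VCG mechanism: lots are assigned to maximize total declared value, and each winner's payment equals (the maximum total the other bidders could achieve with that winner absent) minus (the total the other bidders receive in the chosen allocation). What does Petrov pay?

Efficient allocation: Tanaka→Lot G ($152), Petrov→Lot F ($170), Rossi→Lot E ($76), Delgado→Lot C ($176); total welfare W = $574.
Petrov receives Lot F at value $170, so the others get W − 170 = $404.
Without Petrov: best allocation of the remaining 3 bidders over all 4 lots is Tanaka→Lot G ($152), Rossi→Lot F ($134), Delgado→Lot C ($176), total $462.
VCG payment = (others' best without Petrov) − (others' welfare with Petrov) = 462 − 404 = $58.

Petrov pays $58.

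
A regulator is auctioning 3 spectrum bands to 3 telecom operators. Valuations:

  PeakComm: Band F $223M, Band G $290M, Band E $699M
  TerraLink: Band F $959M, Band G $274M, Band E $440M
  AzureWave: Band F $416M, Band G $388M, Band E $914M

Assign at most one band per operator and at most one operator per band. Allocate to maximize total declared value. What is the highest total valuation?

Max total: $2163M

Optimal: PeakComm→Band G ($290M), TerraLink→Band F ($959M), AzureWave→Band E ($914M) — total 290+959+914 = $2163M.
Row-greedy (each operator in turn takes its best remaining band) gives $2046M, worse by 117.
Swapping TerraLink↔PeakComm (TerraLink→Band G $274M, PeakComm→Band F $223M) loses 752.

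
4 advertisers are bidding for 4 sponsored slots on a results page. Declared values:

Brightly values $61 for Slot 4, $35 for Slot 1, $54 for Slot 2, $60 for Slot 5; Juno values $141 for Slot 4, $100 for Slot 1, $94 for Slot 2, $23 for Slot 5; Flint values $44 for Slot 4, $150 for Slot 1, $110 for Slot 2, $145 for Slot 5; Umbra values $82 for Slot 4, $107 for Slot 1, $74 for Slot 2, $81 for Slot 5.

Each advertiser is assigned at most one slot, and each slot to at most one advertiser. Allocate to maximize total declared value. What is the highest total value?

This is a one-to-one assignment (maximum-weight bipartite matching).
Optimal: Brightly→Slot 2 ($54), Juno→Slot 4 ($141), Flint→Slot 5 ($145), Umbra→Slot 1 ($107) — total 54+141+145+107 = $447.
Column-greedy (each slot in turn goes to its best remaining advertiser) gives $425, worse by 22.
Next-best assignment: Brightly→Slot 2, Juno→Slot 4, Flint→Slot 1, Umbra→Slot 5 = $426.
Every other assignment is strictly worse.

Max total: $447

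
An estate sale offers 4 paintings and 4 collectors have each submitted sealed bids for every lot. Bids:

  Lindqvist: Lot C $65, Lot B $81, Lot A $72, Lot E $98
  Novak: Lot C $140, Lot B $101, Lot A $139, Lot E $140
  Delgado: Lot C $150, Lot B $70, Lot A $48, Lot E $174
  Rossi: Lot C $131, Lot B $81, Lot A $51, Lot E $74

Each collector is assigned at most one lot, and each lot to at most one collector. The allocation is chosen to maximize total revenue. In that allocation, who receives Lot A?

Novak receives Lot A.

Optimal: Lindqvist→Lot B ($81), Novak→Lot A ($139), Delgado→Lot E ($174), Rossi→Lot C ($131) — total 81+139+174+131 = $525.
Column-greedy (each lot in turn goes to its best remaining collector) gives $397, worse by 128.
Swapping Delgado↔Lindqvist (Delgado→Lot B $70, Lindqvist→Lot E $98) loses 87.
Novak's own top lot is Lot C ($140), but forcing Novak→Lot C and reassigning the rest optimally gives only $467 — worse by 58.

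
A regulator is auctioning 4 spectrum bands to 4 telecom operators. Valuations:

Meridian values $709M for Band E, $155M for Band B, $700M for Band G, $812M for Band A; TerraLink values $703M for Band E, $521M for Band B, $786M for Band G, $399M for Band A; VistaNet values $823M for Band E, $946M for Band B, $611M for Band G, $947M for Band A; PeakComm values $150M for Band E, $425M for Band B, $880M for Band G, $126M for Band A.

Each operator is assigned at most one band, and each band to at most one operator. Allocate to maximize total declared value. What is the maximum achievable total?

Optimal: Meridian→Band A ($812M), TerraLink→Band E ($703M), VistaNet→Band B ($946M), PeakComm→Band G ($880M) — total 812+703+946+880 = $3341M.
Max-entry greedy (repeatedly take the single best remaining cell) gives $3057M, worse by 284.
Next-best assignment: Meridian→Band E, TerraLink→Band B, VistaNet→Band A, PeakComm→Band G = $3057M.

Max total: $3341M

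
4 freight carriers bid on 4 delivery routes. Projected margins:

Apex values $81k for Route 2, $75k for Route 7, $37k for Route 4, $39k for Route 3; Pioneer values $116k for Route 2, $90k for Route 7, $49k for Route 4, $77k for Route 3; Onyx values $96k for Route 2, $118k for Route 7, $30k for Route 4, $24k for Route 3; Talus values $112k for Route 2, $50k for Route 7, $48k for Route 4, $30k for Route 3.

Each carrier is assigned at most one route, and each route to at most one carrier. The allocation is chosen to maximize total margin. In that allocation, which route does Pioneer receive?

Optimal: Apex→Route 4 ($37k), Pioneer→Route 3 ($77k), Onyx→Route 7 ($118k), Talus→Route 2 ($112k) — total 37+77+118+112 = $344k.
Column-greedy (each route in turn goes to its best remaining carrier) gives $321k, worse by 23.
No other one-to-one assignment exceeds $344k.
Pioneer's own top route is Route 2 ($116k), but forcing Pioneer→Route 2 and reassigning the rest optimally gives only $321k — worse by 23.

Pioneer receives Route 3.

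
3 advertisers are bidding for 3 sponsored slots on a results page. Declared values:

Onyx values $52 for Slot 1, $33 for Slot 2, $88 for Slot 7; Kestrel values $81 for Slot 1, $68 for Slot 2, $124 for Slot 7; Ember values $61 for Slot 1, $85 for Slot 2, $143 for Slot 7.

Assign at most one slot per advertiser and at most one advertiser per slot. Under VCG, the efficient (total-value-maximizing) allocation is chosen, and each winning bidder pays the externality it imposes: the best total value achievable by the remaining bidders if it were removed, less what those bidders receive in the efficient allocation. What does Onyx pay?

Efficient allocation: Onyx→Slot 1 ($52), Kestrel→Slot 2 ($68), Ember→Slot 7 ($143); total welfare W = $263.
Onyx receives Slot 1 at value $52, so the others get W − 52 = $211.
Without Onyx: best allocation of the remaining 2 bidders over all 3 slots is Kestrel→Slot 1 ($81), Ember→Slot 7 ($143), total $224.
VCG payment = (others' best without Onyx) − (others' welfare with Onyx) = 224 − 211 = $13.

Onyx pays $13.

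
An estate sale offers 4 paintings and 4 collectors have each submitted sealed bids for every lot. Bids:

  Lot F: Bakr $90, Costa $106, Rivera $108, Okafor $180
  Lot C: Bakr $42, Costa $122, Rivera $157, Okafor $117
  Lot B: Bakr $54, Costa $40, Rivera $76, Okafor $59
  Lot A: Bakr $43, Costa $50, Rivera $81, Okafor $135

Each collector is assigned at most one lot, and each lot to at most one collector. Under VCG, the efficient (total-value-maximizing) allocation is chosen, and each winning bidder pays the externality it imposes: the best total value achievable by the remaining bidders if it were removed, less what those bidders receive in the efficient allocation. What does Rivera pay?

Efficient allocation: Bakr→Lot B ($54), Costa→Lot F ($106), Rivera→Lot C ($157), Okafor→Lot A ($135); total welfare W = $452.
Rivera receives Lot C at value $157, so the others get W − 157 = $295.
Without Rivera: best allocation of the remaining 3 bidders over all 4 lots is Bakr→Lot B ($54), Costa→Lot C ($122), Okafor→Lot F ($180), total $356.
VCG payment = (others' best without Rivera) − (others' welfare with Rivera) = 356 − 295 = $61.

Rivera pays $61.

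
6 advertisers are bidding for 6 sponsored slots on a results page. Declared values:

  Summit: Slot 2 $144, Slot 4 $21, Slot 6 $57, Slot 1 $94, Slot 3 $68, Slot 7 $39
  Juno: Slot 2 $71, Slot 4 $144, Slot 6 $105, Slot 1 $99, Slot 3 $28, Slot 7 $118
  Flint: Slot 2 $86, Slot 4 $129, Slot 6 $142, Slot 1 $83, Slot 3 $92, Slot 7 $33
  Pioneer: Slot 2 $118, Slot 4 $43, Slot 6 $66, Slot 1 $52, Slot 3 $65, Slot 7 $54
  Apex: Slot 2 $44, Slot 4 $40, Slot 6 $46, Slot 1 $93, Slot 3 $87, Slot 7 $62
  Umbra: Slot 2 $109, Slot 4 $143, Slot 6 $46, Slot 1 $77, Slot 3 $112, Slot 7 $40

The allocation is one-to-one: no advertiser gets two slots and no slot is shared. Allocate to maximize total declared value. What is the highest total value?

This is the linear assignment problem.
Optimal: Summit→Slot 2 ($144), Juno→Slot 7 ($118), Flint→Slot 6 ($142), Pioneer→Slot 3 ($65), Apex→Slot 1 ($93), Umbra→Slot 4 ($143) — total 144+118+142+65+93+143 = $705.
Row-greedy (each advertiser in turn takes its best remaining slot) gives $628, worse by 77.
Next-best assignment: Summit→Slot 1, Juno→Slot 7, Flint→Slot 6, Pioneer→Slot 2, Apex→Slot 3, Umbra→Slot 4 = $702.
Checked against all permutations: $705 is optimal.

Max total: $705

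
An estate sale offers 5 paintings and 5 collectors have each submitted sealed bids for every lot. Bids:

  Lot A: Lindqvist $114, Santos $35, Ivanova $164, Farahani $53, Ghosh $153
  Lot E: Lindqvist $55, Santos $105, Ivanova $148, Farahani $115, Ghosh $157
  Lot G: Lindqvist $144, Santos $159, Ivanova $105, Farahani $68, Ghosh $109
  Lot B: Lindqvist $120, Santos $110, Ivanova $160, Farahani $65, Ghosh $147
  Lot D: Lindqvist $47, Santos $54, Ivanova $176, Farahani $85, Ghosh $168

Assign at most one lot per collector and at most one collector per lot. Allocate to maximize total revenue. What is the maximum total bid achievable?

This is a one-to-one assignment (maximum-weight bipartite matching).
Optimal: Lindqvist→Lot B ($120), Santos→Lot G ($159), Ivanova→Lot A ($164), Farahani→Lot E ($115), Ghosh→Lot D ($168) — total 120+159+164+115+168 = $726.
Column-greedy (each lot in turn goes to its best remaining collector) gives $685, worse by 41.
Next-best assignment: Lindqvist→Lot B, Santos→Lot G, Ivanova→Lot D, Farahani→Lot E, Ghosh→Lot A = $723.

Maximum total: $726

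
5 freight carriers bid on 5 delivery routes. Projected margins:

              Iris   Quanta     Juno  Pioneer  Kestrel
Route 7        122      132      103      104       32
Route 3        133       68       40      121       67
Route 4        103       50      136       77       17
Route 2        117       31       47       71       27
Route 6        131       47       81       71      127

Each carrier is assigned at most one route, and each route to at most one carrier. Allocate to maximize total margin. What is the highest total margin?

Maximum total: $633k

Treat this as an assignment problem: match each carrier to one route.
Optimal: Iris→Route 2 ($117k), Quanta→Route 7 ($132k), Juno→Route 4 ($136k), Pioneer→Route 3 ($121k), Kestrel→Route 6 ($127k) — total 117+132+136+121+127 = $633k.
Column-greedy (each route in turn goes to its best remaining carrier) gives $599k, worse by 34.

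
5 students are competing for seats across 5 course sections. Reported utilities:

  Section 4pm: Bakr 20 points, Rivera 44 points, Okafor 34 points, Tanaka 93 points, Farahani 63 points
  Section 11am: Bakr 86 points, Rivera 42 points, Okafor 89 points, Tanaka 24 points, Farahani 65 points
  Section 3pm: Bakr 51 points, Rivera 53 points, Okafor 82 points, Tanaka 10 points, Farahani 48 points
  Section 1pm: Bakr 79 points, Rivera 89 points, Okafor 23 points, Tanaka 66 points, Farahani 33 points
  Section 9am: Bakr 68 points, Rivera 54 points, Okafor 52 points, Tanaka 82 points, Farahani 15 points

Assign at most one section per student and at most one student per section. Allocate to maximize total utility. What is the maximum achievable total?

Optimal: Bakr→Section 11am (86 points), Rivera→Section 1pm (89 points), Okafor→Section 3pm (82 points), Tanaka→Section 9am (82 points), Farahani→Section 4pm (63 points) — total 86+89+82+82+63 = 402 points.
Column-greedy (each section in turn goes to its best remaining student) gives 329 points, worse by 73.
Swapping Bakr↔Tanaka (Bakr→Section 9am 68 points, Tanaka→Section 11am 24 points) loses 76.

Max total: 402 points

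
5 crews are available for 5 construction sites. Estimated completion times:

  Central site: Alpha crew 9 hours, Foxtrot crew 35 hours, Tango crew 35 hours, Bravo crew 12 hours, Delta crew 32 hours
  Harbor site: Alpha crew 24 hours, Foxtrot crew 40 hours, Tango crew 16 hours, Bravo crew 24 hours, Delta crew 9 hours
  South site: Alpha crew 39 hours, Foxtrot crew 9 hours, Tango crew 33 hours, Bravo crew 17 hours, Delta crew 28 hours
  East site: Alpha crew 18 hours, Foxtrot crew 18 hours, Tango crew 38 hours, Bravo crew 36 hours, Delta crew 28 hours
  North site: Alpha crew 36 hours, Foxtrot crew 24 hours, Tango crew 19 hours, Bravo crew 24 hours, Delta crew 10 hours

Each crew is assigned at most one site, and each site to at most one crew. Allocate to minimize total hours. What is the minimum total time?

Optimal: Alpha crew→East site (18 hours), Foxtrot crew→South site (9 hours), Tango crew→Harbor site (16 hours), Bravo crew→Central site (12 hours), Delta crew→North site (10 hours) — total 18+9+16+12+10 = 65 hours.
Row-greedy (each crew in turn takes its cheapest remaining site) gives 86 hours, worse by 21.
Next-best assignment: Alpha crew→East site, Foxtrot crew→South site, Tango crew→North site, Bravo crew→Central site, Delta crew→Harbor site = 67 hours.
Swapping Foxtrot crew↔Tango crew (Foxtrot crew→Harbor site 40 hours, Tango crew→South site 33 hours) adds 48.

Min total: 65 hours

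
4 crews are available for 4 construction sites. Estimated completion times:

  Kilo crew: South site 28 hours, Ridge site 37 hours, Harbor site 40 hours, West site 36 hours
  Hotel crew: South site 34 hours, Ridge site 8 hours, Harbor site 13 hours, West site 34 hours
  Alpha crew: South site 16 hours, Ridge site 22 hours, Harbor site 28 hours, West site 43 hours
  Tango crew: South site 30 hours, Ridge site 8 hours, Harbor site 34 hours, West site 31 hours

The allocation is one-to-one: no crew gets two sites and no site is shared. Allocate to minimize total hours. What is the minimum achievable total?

Min total: 73 hours

Optimal: Kilo crew→West site (36 hours), Hotel crew→Harbor site (13 hours), Alpha crew→South site (16 hours), Tango crew→Ridge site (8 hours) — total 36+13+16+8 = 73 hours.
Min-entry greedy (repeatedly take the single cheapest remaining cell) gives 95 hours, worse by 22.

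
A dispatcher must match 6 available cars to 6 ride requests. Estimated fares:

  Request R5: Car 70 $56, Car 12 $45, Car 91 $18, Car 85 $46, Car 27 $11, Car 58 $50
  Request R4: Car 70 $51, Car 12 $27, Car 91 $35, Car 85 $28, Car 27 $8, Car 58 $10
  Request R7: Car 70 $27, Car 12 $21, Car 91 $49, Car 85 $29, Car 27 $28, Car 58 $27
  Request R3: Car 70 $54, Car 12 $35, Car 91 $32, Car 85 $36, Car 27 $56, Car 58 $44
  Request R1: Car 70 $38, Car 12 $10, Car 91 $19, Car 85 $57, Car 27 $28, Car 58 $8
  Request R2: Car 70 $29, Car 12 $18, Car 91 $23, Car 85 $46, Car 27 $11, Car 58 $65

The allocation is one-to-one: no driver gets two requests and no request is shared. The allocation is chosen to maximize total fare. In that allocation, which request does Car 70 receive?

This is a one-to-one assignment (maximum-weight bipartite matching).
Optimal: Car 70→Request R4 ($51), Car 12→Request R5 ($45), Car 91→Request R7 ($49), Car 85→Request R1 ($57), Car 27→Request R3 ($56), Car 58→Request R2 ($65) — total 51+45+49+57+56+65 = $323.
Row-greedy (each driver in turn takes its best remaining request) gives $218, worse by 105.
Next-best assignment: Car 70→Request R5, Car 12→Request R4, Car 91→Request R7, Car 85→Request R1, Car 27→Request R3, Car 58→Request R2 = $310.
No other one-to-one assignment exceeds $323.
Car 70's own top request is Request R5 ($56), but forcing Car 70→Request R5 and reassigning the rest optimally gives only $310 — worse by 13.

Car 70 receives Request R4.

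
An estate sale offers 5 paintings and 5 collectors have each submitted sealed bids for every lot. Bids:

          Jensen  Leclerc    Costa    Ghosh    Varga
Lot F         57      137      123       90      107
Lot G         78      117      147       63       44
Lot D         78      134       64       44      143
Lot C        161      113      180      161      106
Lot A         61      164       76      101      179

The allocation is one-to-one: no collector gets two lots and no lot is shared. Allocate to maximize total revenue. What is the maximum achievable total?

Optimal: Jensen→Lot C ($161), Leclerc→Lot D ($134), Costa→Lot G ($147), Ghosh→Lot F ($90), Varga→Lot A ($179) — total 161+134+147+90+179 = $711.
Max-entry greedy (repeatedly take the single best remaining cell) gives $618, worse by 93.

Maximum total: $711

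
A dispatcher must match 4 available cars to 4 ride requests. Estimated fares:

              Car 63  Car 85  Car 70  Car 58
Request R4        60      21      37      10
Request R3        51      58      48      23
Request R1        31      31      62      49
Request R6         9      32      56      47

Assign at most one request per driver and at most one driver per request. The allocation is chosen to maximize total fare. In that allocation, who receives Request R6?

Car 58 receives Request R6.

Optimal: Car 63→Request R4 ($60), Car 85→Request R3 ($58), Car 70→Request R1 ($62), Car 58→Request R6 ($47) — total 60+58+62+47 = $227.
Car 58's own top request is Request R1 ($49), but forcing Car 58→Request R1 and reassigning the rest optimally gives only $223 — worse by 4.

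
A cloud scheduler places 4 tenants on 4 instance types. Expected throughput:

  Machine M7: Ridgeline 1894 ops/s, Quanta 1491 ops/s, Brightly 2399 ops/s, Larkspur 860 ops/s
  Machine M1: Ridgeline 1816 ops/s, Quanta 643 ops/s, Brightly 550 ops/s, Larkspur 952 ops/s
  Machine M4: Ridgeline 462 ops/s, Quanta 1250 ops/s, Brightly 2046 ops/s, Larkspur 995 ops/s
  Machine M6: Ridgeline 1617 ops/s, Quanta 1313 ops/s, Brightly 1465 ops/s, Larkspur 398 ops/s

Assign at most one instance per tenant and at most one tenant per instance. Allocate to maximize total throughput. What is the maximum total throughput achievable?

Optimal: Ridgeline→Machine M1 (1816 ops/s), Quanta→Machine M6 (1313 ops/s), Brightly→Machine M7 (2399 ops/s), Larkspur→Machine M4 (995 ops/s) — total 1816+1313+2399+995 = 6523 ops/s.

Maximum total: 6523 ops/s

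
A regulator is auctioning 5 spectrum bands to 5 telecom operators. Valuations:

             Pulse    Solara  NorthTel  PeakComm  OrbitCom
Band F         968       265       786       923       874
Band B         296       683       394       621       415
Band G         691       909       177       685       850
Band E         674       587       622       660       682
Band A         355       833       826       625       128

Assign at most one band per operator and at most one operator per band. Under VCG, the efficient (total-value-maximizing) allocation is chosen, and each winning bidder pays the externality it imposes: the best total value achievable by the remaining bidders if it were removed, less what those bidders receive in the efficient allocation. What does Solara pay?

Efficient allocation: Pulse→Band F ($968M), Solara→Band G ($909M), NorthTel→Band A ($826M), PeakComm→Band B ($621M), OrbitCom→Band E ($682M); total welfare W = $4006M.
Solara receives Band G at value $909M, so the others get W − 909 = $3097M.
Without Solara: best allocation of the remaining 4 bidders over all 5 bands is Pulse→Band F ($968M), NorthTel→Band A ($826M), PeakComm→Band E ($660M), OrbitCom→Band G ($850M), total $3304M.
VCG payment = (others' best without Solara) − (others' welfare with Solara) = 3304 − 3097 = $207M.

Solara pays $207M.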